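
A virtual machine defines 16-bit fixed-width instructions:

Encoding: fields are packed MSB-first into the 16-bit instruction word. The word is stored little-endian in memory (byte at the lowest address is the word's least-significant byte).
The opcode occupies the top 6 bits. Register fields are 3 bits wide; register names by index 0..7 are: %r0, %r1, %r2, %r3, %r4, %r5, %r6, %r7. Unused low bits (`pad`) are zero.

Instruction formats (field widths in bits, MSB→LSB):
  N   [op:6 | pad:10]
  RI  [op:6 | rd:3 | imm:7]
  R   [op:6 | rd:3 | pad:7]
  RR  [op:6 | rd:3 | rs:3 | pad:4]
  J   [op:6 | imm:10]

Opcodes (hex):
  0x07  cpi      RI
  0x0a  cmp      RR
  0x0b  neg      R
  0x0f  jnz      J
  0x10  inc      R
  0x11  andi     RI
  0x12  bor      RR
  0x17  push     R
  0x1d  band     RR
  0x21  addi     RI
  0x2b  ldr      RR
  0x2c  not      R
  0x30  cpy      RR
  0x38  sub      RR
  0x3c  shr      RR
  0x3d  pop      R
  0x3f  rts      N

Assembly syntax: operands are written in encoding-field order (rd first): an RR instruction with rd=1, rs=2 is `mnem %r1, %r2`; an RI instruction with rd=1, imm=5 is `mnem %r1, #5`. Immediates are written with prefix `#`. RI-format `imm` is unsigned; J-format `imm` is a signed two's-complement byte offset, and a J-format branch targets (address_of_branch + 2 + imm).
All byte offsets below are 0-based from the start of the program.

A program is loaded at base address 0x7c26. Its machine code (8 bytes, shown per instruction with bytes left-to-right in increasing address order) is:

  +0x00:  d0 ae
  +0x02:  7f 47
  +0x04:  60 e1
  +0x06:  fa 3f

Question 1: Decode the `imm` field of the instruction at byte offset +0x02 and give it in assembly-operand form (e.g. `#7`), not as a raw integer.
[02] 7f 47 → 0x477f
  top 6b → 0x11 → andi [RI]
  rd@[9:7]=0x6 ⇒ %r6
  imm@[6:0]=0x7f ⇒ #127

#127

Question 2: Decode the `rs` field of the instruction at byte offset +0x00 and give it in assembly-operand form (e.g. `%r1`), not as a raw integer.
%r5

+0x00: d0 ae ⇒ word 0xaed0 (little)
  op=0xaed0>>10=0x2b ⇒ ldr (RR)
  [9:7] rd=5 = %r5
  [6:4] rs=5 = %r5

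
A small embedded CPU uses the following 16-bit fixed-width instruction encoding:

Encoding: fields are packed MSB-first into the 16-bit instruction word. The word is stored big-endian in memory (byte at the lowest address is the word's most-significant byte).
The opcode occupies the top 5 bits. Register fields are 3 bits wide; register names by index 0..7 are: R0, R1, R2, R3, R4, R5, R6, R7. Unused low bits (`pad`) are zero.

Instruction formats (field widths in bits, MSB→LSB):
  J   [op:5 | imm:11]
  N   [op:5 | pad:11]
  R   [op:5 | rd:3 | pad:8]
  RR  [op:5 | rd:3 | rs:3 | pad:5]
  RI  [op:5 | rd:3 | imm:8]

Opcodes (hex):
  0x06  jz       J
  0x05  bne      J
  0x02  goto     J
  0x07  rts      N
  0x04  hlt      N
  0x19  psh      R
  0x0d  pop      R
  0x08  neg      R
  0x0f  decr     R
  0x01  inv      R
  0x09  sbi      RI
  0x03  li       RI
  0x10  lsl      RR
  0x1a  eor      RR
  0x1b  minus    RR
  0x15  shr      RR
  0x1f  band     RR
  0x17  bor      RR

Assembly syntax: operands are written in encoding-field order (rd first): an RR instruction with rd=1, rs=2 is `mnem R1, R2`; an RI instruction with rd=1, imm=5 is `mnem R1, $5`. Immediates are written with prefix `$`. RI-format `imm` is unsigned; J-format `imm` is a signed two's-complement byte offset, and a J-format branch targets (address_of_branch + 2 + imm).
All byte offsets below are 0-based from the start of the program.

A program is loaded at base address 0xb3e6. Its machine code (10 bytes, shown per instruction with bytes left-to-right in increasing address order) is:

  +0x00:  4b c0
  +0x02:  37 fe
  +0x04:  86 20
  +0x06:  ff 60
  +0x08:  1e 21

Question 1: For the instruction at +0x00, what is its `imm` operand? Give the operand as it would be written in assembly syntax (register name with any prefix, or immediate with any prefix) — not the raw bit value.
@+00  big-endian(4b c0) = 0x4bc0
  op=0x4bc0>>11=0x9 ⇒ sbi (RI)
  rd@[10:8]=0x3 ⇒ R3
  imm@[7:0]=0xc0 ⇒ $192

$192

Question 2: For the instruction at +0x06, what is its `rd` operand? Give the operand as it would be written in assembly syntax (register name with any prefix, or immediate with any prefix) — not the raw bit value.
+0x06: ff 60 ⇒ word 0xff60 (big)
  top 5b → 0x1f → band [RR]
  rd@[10:8]=0x7 ⇒ R7
  rs@[7:5]=0x3 ⇒ R3

R7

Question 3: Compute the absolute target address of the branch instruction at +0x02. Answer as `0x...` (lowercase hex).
@+02  big-endian(37 fe) = 0x37fe
  op=0x37fe>>11=0x6 ⇒ jz (J)
  imm: (w>>0)&0x7ff=0x7fe (s11→-2) → $-2
  target = base 0xb3e6 + off 0x02 + 2 + imm -2 = 0xb3e8

0xb3e8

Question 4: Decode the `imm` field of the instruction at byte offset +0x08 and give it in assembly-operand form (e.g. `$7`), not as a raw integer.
$33

+0x08: 1e 21 ⇒ word 0x1e21 (big)
  top 5b → 0x3 → li [RI]
  rd@[10:8]=0x6 ⇒ R6
  imm@[7:0]=0x21 ⇒ $33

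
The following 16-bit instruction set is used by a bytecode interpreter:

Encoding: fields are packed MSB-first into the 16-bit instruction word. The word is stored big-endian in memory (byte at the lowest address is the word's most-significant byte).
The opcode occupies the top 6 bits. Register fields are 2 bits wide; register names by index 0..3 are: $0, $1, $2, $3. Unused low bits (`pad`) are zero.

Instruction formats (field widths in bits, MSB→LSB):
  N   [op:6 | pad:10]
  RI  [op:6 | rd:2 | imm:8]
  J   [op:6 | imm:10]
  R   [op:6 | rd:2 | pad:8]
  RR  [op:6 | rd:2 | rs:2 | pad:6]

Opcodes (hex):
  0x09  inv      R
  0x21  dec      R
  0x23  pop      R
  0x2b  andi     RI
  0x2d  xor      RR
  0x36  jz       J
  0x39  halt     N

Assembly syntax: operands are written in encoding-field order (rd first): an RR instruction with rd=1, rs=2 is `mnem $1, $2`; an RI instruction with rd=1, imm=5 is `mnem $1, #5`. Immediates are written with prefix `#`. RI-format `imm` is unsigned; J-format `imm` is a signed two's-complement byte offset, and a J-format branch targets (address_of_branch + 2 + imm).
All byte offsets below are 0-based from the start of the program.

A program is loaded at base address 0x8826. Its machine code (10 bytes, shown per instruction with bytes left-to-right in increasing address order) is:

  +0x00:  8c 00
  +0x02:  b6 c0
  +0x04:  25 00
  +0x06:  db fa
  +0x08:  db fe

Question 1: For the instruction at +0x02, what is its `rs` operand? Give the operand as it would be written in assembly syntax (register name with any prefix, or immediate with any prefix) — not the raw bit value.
off 0x02: read b6 c0 as big → 0xb6c0
  op=0xb6c0>>10=0x2d ⇒ xor (RR)
  rd@[9:8]=0x2 ⇒ $2
  rs@[7:6]=0x3 ⇒ $3

$3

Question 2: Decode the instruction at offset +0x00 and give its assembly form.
pop $0

+0x00: 8c 00 ⇒ word 0x8c00 (big)
  opcode bits[15:10]=0x23: pop/R
  rd: (w>>8)&0x3=0x0 → $0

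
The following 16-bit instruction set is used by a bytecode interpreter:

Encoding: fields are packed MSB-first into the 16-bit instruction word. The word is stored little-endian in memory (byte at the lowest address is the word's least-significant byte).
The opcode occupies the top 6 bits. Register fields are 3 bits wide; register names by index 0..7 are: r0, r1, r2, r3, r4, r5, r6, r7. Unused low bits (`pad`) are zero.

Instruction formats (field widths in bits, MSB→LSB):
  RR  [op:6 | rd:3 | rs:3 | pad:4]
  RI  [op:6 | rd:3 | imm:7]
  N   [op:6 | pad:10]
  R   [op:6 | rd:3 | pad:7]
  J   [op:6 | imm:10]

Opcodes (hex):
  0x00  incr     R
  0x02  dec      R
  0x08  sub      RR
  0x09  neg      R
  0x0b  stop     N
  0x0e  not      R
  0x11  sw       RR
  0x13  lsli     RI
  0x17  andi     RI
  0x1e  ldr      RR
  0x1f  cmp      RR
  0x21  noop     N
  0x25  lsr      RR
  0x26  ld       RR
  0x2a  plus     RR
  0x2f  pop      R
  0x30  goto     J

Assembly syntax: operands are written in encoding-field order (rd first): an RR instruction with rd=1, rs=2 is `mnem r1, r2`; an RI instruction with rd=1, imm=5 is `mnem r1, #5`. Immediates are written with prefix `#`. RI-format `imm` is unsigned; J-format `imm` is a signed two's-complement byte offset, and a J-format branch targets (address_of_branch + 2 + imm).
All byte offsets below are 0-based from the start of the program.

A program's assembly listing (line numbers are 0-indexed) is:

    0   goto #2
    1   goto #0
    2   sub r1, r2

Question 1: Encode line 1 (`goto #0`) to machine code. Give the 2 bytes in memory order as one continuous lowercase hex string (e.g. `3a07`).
00c0

L1: goto op=0x30:6|imm=0:10 ⇒ 0xc000 ⇒ little 00 c0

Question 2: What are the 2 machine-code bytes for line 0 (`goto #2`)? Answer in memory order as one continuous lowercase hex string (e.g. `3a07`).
02c0

0. goto fields op=0x30:6|imm=2:10 → word c002h → 02 c0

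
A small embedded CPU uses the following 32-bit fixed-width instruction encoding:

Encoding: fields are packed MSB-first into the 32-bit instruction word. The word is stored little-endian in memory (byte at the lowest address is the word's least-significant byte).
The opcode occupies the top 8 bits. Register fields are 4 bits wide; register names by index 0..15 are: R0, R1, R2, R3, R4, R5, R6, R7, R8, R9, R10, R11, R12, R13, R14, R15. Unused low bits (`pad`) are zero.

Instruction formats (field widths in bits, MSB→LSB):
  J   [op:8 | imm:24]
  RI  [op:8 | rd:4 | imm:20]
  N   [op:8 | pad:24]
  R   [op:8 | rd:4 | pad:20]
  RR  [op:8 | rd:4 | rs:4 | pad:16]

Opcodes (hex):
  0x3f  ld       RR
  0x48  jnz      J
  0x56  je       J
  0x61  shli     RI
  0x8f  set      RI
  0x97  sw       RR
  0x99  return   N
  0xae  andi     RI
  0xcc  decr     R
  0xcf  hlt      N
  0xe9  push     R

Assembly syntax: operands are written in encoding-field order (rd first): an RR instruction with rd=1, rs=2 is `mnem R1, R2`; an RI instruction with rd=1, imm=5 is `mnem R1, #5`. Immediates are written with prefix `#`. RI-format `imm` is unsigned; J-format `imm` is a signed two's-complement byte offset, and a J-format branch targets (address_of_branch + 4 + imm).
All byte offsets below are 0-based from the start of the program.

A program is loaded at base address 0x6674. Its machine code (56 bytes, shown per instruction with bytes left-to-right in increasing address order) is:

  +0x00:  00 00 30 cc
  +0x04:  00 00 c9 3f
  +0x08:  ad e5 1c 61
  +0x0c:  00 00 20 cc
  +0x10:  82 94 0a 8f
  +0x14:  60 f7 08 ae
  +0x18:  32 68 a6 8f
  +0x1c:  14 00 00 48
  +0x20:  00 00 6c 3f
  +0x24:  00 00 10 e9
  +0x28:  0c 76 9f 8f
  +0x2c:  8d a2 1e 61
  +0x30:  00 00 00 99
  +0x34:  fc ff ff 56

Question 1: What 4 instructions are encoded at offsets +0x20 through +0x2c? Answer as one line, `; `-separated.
@+20  little-endian(00 00 6c 3f) = 0x3f6c0000
  top 8b → 0x3f → ld [RR]
  rd: (w>>20)&0xf=0x6 → R6
  rs: (w>>16)&0xf=0xc → R12
@+24  little-endian(00 00 10 e9) = 0xe9100000
  top 8b → 0xe9 → push [R]
  rd: (w>>20)&0xf=0x1 → R1
@+28  little-endian(0c 76 9f 8f) = 0x8f9f760c
  top 8b → 0x8f → set [RI]
  rd: (w>>20)&0xf=0x9 → R9
  imm: (w>>0)&0xfffff=0xf760c → #1013260
@+2c  little-endian(8d a2 1e 61) = 0x611ea28d
  top 8b → 0x61 → shli [RI]
  rd: (w>>20)&0xf=0x1 → R1
  imm: (w>>0)&0xfffff=0xea28d → #959117

ld R6, R12; push R1; set R9, #1013260; shli R1, #959117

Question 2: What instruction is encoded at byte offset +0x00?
+0x00: 00 00 30 cc ⇒ word 0xcc300000 (little)
  opcode bits[31:24]=0xcc: decr/R
  [23:20] rd=3 = R3

decr R3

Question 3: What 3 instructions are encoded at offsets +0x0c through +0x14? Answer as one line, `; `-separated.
decr R2; set R0, #693378; andi R0, #587616

@+0c  little-endian(00 00 20 cc) = 0xcc200000
  op=0xcc200000>>24=0xcc ⇒ decr (R)
  rd: (w>>20)&0xf=0x2 → R2
@+10  little-endian(82 94 0a 8f) = 0x8f0a9482
  op=0x8f0a9482>>24=0x8f ⇒ set (RI)
  rd: (w>>20)&0xf=0x0 → R0
  imm: (w>>0)&0xfffff=0xa9482 → #693378
@+14  little-endian(60 f7 08 ae) = 0xae08f760
  op=0xae08f760>>24=0xae ⇒ andi (RI)
  rd: (w>>20)&0xf=0x0 → R0
  imm: (w>>0)&0xfffff=0x8f760 → #587616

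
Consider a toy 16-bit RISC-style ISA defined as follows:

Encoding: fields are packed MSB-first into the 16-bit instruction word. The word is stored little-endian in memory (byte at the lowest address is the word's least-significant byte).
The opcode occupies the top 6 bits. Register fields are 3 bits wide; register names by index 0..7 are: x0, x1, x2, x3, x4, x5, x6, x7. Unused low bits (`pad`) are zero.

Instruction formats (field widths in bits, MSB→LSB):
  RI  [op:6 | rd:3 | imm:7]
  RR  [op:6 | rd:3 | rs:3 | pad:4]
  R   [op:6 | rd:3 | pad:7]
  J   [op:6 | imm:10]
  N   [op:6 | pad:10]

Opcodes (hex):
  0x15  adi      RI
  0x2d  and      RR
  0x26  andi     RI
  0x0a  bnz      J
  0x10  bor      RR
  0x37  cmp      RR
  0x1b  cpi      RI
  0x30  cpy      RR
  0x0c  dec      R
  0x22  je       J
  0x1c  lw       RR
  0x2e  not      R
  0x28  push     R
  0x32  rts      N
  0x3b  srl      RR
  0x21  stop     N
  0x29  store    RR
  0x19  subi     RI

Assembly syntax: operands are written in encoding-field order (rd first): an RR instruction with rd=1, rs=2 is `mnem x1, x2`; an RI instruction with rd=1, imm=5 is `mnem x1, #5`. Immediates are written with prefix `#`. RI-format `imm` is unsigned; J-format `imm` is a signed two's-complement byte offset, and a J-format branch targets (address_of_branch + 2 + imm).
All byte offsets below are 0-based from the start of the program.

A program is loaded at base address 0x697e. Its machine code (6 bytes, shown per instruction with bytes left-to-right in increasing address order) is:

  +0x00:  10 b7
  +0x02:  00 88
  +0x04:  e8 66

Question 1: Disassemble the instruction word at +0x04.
subi x5, #104

off 0x04: read e8 66 as little → 0x66e8
  top 6b → 0x19 → subi [RI]
  [9:7] rd=5 = x5
  [6:0] imm=104 = #104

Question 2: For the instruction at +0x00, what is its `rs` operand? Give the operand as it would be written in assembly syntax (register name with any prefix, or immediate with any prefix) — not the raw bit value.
x1

+0x00: 10 b7 ⇒ word 0xb710 (little)
  top 6b → 0x2d → and [RR]
  rd: (w>>7)&0x7=0x6 → x6
  rs: (w>>4)&0x7=0x1 → x1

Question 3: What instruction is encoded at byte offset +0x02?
je #0

@+02  little-endian(00 88) = 0x8800
  opcode bits[15:10]=0x22: je/J
  imm@[9:0]=0x0 ⇒ #0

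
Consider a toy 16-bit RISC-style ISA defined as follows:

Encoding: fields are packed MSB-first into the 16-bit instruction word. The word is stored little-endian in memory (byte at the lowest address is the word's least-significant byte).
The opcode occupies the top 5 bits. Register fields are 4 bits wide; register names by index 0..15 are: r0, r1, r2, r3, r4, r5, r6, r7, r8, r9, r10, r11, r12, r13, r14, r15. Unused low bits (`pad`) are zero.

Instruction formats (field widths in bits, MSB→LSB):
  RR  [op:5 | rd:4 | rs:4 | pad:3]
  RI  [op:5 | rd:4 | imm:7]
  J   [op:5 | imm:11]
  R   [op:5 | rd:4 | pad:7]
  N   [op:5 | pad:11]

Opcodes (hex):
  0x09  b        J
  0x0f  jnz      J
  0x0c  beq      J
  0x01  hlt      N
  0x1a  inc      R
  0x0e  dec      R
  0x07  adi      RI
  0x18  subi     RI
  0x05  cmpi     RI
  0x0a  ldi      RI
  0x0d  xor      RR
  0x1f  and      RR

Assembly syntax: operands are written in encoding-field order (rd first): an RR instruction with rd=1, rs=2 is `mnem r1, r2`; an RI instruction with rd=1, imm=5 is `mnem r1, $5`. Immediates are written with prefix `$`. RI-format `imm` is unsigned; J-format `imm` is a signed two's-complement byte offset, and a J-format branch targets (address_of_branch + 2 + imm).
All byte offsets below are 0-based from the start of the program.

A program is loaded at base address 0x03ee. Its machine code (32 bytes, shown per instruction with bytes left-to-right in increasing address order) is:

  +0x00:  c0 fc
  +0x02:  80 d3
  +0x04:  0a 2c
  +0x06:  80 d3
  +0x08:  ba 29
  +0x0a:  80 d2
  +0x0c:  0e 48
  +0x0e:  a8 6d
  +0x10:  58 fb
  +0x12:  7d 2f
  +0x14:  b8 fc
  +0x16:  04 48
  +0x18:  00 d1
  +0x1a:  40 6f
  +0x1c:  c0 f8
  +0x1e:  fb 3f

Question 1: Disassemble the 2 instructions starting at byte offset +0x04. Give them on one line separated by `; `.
cmpi r8, $10; inc r7

off 0x04: read 0a 2c as little → 0x2c0a
  top 5b → 0x5 → cmpi [RI]
  [10:7] rd=8 = r8
  [6:0] imm=10 = $10
off 0x06: read 80 d3 as little → 0xd380
  top 5b → 0x1a → inc [R]
  [10:7] rd=7 = r7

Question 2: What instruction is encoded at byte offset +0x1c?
and r1, r8

@+1c  little-endian(c0 f8) = 0xf8c0
  top 5b → 0x1f → and [RR]
  rd@[10:7]=0x1 ⇒ r1
  rs@[6:3]=0x8 ⇒ r8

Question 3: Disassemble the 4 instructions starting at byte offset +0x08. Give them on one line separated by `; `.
@+08  little-endian(ba 29) = 0x29ba
  op=0x29ba>>11=0x5 ⇒ cmpi (RI)
  rd: (w>>7)&0xf=0x3 → r3
  imm: (w>>0)&0x7f=0x3a → $58
@+0a  little-endian(80 d2) = 0xd280
  op=0xd280>>11=0x1a ⇒ inc (R)
  rd: (w>>7)&0xf=0x5 → r5
@+0c  little-endian(0e 48) = 0x480e
  op=0x480e>>11=0x9 ⇒ b (J)
  imm: (w>>0)&0x7ff=0xe → $14
@+0e  little-endian(a8 6d) = 0x6da8
  op=0x6da8>>11=0xd ⇒ xor (RR)
  rd: (w>>7)&0xf=0xb → r11
  rs: (w>>3)&0xf=0x5 → r5

cmpi r3, $58; inc r5; b $14; xor r11, r5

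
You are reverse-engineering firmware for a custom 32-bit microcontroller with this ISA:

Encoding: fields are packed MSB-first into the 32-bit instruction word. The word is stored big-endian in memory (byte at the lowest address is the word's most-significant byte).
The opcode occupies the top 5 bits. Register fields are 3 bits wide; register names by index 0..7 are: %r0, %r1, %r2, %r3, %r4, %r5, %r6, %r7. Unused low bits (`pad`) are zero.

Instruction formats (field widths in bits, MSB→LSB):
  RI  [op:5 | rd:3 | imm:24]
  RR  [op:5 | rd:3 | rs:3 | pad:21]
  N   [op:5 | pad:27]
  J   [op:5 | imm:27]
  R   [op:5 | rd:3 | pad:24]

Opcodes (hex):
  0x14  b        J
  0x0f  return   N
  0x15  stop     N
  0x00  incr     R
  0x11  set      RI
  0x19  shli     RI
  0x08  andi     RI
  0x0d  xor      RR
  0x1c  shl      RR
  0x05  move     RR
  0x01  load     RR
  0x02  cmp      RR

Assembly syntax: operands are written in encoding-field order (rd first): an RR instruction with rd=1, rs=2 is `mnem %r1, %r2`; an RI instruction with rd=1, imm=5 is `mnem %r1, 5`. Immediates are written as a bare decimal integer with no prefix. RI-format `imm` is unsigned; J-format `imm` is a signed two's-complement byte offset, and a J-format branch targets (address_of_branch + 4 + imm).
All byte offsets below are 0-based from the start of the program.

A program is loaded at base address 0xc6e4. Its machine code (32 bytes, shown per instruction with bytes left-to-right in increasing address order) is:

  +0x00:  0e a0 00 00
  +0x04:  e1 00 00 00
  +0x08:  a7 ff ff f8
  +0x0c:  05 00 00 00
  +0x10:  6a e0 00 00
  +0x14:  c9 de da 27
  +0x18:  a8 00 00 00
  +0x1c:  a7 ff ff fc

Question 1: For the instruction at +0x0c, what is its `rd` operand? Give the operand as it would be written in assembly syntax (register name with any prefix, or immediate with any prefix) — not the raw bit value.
%r5

+0x0c: 05 00 00 00 ⇒ word 0x05000000 (big)
  op=0x05000000>>27=0x0 ⇒ incr (R)
  rd: (w>>24)&0x7=0x5 → %r5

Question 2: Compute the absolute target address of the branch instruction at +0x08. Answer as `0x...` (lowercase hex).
0xc6e8

+0x08: a7 ff ff f8 ⇒ word 0xa7fffff8 (big)
  top 5b → 0x14 → b [J]
  imm@[26:0]=0x7fffff8 (s27→-8) ⇒ -8
  target = base 0xc6e4 + off 0x08 + 4 + imm -8 = 0xc6e8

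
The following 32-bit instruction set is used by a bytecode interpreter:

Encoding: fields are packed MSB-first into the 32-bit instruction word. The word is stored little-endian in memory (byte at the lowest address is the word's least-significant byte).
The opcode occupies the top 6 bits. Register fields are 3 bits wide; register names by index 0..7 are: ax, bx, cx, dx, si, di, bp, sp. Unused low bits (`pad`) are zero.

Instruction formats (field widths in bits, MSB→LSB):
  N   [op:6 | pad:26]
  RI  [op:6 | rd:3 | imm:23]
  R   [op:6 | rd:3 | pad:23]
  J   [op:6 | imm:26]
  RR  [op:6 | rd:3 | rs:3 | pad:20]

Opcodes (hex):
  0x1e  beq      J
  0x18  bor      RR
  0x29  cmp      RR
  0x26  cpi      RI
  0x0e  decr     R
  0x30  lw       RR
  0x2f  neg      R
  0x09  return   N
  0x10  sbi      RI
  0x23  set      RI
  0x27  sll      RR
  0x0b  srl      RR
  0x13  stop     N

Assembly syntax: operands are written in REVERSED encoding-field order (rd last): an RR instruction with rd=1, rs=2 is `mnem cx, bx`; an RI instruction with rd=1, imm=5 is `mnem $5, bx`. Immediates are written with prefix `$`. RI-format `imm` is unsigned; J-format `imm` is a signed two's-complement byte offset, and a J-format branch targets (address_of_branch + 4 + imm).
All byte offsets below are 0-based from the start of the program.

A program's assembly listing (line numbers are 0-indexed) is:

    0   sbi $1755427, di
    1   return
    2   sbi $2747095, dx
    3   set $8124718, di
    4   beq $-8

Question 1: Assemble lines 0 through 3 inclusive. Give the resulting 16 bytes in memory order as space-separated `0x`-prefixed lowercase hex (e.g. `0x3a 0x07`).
line 0 (sbi): pack op=0x10:6|rd=5:3|imm=1755427:23 = 0x429ac923; little→ 23 c9 9a 42
line 1 (return): pack op=0x9:6|pad=0:26 = 0x24000000; little→ 00 00 00 24
line 2 (sbi): pack op=0x10:6|rd=3:3|imm=2747095:23 = 0x41a9ead7; little→ d7 ea a9 41
line 3 (set): pack op=0x23:6|rd=5:3|imm=8124718:23 = 0x8efbf92e; little→ 2e f9 fb 8e

0x23 0xc9 0x9a 0x42 0x00 0x00 0x00 0x24 0xd7 0xea 0xa9 0x41 0x2e 0xf9 0xfb 0x8e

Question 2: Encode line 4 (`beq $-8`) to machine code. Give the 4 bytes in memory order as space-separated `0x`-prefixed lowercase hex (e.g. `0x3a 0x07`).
0xf8 0xff 0xff 0x7b

L4: beq op=0x1e:6|imm=-8:26 ⇒ 0x7bfffff8 ⇒ little f8 ff ff 7b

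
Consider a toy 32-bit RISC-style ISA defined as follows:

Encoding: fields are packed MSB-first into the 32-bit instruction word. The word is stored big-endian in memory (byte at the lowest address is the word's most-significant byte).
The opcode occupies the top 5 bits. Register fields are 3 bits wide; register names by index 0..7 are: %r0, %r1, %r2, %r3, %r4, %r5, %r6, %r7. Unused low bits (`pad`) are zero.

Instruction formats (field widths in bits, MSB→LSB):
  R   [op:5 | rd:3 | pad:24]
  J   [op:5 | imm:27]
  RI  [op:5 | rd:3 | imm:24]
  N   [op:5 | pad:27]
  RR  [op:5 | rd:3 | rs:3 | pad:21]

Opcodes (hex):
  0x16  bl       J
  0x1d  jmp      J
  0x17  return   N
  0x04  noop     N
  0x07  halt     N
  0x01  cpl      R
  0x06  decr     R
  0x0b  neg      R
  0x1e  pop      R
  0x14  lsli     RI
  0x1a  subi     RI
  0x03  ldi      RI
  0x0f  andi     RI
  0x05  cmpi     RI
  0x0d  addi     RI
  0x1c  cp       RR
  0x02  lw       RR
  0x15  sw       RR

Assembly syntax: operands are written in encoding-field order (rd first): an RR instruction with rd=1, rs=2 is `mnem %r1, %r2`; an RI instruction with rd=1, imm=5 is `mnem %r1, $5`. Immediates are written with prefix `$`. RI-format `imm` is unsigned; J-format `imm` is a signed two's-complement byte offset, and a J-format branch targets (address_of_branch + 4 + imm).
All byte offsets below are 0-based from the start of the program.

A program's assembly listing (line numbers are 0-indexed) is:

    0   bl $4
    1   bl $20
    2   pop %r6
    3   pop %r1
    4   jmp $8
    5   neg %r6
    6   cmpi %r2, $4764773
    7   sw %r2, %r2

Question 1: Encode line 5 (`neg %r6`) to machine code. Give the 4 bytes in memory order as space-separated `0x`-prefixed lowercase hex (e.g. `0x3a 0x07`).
5. neg fields op=0xb:5|rd=6:3|pad=0:24 → word 5e000000h → 5e 00 00 00

0x5e 0x00 0x00 0x00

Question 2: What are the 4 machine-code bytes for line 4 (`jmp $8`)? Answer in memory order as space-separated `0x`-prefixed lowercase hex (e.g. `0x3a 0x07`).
line 4 (jmp): pack op=0x1d:5|imm=8:27 = 0xe8000008; big→ e8 00 00 08

0xe8 0x00 0x00 0x08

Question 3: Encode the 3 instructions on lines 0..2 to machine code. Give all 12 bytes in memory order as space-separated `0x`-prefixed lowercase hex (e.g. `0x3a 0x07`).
0xb0 0x00 0x00 0x04 0xb0 0x00 0x00 0x14 0xf6 0x00 0x00 0x00

line 0 (bl): pack op=0x16:5|imm=4:27 = 0xb0000004; big→ b0 00 00 04
line 1 (bl): pack op=0x16:5|imm=20:27 = 0xb0000014; big→ b0 00 00 14
line 2 (pop): pack op=0x1e:5|rd=6:3|pad=0:24 = 0xf6000000; big→ f6 00 00 00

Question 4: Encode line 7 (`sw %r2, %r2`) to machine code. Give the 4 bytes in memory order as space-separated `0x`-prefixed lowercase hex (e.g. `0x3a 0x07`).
7. sw fields op=0x15:5|rd=2:3|rs=2:3|pad=0:21 → word aa400000h → aa 40 00 00

0xaa 0x40 0x00 0x00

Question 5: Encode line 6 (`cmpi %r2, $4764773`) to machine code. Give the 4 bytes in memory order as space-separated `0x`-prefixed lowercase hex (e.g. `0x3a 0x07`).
0x2a 0x48 0xb4 0x65

L6: cmpi op=0x5:5|rd=2:3|imm=4764773:24 ⇒ 0x2a48b465 ⇒ big 2a 48 b4 65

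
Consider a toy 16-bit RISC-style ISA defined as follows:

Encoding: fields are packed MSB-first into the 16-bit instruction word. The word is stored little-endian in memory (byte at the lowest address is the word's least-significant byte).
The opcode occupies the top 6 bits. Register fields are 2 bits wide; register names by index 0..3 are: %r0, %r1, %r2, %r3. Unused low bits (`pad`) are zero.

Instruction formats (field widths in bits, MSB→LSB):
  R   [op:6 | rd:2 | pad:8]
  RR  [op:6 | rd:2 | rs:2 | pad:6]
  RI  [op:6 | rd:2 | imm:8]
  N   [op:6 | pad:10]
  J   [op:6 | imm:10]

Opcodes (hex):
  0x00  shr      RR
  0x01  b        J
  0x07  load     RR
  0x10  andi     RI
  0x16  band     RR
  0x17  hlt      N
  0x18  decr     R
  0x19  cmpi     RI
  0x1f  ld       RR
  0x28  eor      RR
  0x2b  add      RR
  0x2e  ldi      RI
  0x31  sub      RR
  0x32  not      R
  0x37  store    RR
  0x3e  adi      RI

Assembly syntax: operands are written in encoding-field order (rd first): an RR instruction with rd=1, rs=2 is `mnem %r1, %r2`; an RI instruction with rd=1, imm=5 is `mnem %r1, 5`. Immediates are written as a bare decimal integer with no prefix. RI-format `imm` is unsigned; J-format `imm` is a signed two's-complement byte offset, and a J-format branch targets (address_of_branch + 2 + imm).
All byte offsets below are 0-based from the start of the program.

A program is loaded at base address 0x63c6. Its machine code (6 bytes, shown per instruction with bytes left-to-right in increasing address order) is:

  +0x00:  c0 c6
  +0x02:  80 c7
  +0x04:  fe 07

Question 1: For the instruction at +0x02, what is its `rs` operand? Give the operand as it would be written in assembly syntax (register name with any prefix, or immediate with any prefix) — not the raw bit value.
off 0x02: read 80 c7 as little → 0xc780
  top 6b → 0x31 → sub [RR]
  [9:8] rd=3 = %r3
  [7:6] rs=2 = %r2

%r2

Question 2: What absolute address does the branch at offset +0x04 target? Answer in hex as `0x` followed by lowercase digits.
off 0x04: read fe 07 as little → 0x07fe
  opcode bits[15:10]=0x1: b/J
  imm: (w>>0)&0x3ff=0x3fe (s10→-2) → -2
  target = base 0x63c6 + off 0x04 + 2 + imm -2 = 0x63ca

0x63ca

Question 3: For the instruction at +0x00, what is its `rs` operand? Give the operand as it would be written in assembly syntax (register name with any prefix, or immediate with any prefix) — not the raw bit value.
%r3

off 0x00: read c0 c6 as little → 0xc6c0
  op=0xc6c0>>10=0x31 ⇒ sub (RR)
  [9:8] rd=2 = %r2
  [7:6] rs=3 = %r3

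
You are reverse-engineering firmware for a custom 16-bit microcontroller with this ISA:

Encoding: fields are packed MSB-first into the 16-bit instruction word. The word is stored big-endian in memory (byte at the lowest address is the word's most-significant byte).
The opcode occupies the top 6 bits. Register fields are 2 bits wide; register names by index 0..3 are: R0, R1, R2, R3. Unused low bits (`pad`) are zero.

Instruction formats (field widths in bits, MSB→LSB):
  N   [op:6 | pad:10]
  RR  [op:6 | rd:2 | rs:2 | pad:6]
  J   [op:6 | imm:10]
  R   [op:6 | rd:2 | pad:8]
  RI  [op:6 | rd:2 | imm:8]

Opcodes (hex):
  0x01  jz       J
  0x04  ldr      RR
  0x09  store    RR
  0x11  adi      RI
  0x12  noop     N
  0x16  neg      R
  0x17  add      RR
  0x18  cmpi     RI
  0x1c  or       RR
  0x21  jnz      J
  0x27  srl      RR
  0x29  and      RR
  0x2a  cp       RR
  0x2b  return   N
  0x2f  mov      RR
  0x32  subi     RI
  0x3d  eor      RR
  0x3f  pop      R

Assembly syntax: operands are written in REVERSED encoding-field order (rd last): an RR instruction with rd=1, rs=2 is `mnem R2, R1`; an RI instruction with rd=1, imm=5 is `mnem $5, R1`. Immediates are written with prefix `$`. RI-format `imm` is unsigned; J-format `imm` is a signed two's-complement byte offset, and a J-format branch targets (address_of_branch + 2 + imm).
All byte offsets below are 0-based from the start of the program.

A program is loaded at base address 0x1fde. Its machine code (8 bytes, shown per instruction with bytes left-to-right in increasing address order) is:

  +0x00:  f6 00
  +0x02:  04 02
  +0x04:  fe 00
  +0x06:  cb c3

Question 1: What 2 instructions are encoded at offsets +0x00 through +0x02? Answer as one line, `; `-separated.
@+00  big-endian(f6 00) = 0xf600
  op=0xf600>>10=0x3d ⇒ eor (RR)
  [9:8] rd=2 = R2
  [7:6] rs=0 = R0
@+02  big-endian(04 02) = 0x0402
  op=0x0402>>10=0x1 ⇒ jz (J)
  [9:0] imm=2 = $2

eor R0, R2; jz $2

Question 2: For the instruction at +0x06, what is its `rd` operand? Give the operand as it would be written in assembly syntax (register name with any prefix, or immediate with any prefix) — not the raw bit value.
+0x06: cb c3 ⇒ word 0xcbc3 (big)
  op=0xcbc3>>10=0x32 ⇒ subi (RI)
  rd: (w>>8)&0x3=0x3 → R3
  imm: (w>>0)&0xff=0xc3 → $195

R3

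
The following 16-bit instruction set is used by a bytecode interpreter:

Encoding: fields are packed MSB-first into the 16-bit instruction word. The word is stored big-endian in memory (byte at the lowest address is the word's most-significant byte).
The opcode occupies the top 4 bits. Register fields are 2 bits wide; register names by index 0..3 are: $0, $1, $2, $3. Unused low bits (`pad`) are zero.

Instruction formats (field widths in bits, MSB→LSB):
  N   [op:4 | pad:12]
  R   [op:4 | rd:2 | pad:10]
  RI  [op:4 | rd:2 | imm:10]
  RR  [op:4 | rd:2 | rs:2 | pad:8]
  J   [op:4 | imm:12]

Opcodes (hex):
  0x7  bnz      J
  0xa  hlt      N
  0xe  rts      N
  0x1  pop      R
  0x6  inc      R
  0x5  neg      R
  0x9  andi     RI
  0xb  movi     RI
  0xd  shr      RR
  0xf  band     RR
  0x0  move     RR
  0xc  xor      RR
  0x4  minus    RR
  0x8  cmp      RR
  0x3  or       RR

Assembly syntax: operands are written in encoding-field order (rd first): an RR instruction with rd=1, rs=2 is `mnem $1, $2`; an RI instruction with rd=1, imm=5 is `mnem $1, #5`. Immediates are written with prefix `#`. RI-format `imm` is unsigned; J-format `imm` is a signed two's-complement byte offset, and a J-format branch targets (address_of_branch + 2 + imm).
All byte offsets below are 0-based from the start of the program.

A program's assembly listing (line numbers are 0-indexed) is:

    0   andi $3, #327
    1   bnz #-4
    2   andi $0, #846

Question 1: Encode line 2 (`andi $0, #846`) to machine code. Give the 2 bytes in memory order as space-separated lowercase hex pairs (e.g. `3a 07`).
2. andi fields op=0x9:4|rd=0:2|imm=846:10 → word 934eh → 93 4e

93 4e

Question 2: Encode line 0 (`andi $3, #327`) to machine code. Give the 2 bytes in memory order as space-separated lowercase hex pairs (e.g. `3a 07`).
0. andi fields op=0x9:4|rd=3:2|imm=327:10 → word 9d47h → 9d 47

9d 47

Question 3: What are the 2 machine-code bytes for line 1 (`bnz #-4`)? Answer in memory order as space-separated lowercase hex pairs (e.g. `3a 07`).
L1: bnz op=0x7:4|imm=-4:12 ⇒ 0x7ffc ⇒ big 7f fc

7f fc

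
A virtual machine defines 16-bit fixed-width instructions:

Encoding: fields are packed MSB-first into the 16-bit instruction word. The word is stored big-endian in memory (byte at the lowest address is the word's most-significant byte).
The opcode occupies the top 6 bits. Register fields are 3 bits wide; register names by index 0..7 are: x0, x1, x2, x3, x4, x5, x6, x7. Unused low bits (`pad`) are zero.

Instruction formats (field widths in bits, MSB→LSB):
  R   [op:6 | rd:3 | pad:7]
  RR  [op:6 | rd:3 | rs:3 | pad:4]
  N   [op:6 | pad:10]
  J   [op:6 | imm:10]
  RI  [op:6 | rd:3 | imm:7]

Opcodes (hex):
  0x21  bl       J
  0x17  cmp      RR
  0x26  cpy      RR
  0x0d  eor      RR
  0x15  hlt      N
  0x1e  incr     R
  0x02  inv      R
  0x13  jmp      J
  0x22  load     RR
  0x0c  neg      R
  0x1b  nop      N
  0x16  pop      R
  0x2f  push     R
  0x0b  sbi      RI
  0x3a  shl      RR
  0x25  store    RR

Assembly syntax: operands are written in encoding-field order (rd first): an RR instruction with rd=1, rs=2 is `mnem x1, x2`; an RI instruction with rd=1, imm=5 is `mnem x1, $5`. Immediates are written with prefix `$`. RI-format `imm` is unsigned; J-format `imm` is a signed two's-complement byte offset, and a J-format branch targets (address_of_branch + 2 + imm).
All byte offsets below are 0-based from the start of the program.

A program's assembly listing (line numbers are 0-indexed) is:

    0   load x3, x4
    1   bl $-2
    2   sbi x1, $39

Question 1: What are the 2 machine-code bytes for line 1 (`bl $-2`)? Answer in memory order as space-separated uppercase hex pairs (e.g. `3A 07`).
87 FE

1. bl fields op=0x21:6|imm=-2:10 → word 87feh → 87 fe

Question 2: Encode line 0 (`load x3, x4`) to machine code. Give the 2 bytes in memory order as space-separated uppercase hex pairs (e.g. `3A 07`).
89 C0

line 0 (load): pack op=0x22:6|rd=3:3|rs=4:3|pad=0:4 = 0x89c0; big→ 89 c0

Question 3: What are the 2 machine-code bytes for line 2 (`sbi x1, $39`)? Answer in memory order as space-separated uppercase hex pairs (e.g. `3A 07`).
2C A7

2. sbi fields op=0xb:6|rd=1:3|imm=39:7 → word 2ca7h → 2c a7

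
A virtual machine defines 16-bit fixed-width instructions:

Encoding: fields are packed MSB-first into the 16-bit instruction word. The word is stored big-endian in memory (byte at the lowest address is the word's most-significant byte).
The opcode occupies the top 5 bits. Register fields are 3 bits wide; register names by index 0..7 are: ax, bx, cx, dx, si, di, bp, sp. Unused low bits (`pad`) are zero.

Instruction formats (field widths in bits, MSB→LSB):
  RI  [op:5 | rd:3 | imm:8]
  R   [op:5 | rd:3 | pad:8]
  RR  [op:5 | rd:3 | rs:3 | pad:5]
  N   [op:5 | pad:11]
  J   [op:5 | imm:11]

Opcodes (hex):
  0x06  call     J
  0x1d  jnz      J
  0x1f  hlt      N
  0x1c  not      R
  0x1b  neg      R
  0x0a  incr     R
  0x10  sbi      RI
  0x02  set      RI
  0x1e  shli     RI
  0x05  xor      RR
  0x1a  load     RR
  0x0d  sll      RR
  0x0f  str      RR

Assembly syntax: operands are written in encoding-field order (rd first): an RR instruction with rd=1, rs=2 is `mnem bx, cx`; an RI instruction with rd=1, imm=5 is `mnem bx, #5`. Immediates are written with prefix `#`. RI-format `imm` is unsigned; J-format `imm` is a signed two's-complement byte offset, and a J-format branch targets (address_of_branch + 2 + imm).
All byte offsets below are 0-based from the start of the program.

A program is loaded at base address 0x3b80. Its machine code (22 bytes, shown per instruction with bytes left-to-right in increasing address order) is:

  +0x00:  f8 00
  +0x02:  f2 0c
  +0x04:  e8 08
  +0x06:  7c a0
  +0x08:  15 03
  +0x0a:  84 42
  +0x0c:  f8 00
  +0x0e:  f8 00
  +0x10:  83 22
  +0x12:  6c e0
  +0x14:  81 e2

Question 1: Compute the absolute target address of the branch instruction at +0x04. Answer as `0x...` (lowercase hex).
0x3b8e

[04] e8 08 → 0xe808
  opcode bits[15:11]=0x1d: jnz/J
  imm: (w>>0)&0x7ff=0x8 → #8
  target = base 0x3b80 + off 0x04 + 2 + imm 8 = 0x3b8e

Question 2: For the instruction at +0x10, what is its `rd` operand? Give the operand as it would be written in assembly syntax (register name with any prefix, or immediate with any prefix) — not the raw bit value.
[10] 83 22 → 0x8322
  top 5b → 0x10 → sbi [RI]
  rd@[10:8]=0x3 ⇒ dx
  imm@[7:0]=0x22 ⇒ #34

dx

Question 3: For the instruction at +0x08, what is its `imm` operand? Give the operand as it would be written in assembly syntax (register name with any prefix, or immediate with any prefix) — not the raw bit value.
#3

@+08  big-endian(15 03) = 0x1503
  op=0x1503>>11=0x2 ⇒ set (RI)
  rd@[10:8]=0x5 ⇒ di
  imm@[7:0]=0x3 ⇒ #3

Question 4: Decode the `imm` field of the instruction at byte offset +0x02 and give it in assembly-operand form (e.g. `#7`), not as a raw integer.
+0x02: f2 0c ⇒ word 0xf20c (big)
  op=0xf20c>>11=0x1e ⇒ shli (RI)
  [10:8] rd=2 = cx
  [7:0] imm=12 = #12

#12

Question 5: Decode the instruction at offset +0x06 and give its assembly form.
+0x06: 7c a0 ⇒ word 0x7ca0 (big)
  opcode bits[15:11]=0xf: str/RR
  rd: (w>>8)&0x7=0x4 → si
  rs: (w>>5)&0x7=0x5 → di

str si, di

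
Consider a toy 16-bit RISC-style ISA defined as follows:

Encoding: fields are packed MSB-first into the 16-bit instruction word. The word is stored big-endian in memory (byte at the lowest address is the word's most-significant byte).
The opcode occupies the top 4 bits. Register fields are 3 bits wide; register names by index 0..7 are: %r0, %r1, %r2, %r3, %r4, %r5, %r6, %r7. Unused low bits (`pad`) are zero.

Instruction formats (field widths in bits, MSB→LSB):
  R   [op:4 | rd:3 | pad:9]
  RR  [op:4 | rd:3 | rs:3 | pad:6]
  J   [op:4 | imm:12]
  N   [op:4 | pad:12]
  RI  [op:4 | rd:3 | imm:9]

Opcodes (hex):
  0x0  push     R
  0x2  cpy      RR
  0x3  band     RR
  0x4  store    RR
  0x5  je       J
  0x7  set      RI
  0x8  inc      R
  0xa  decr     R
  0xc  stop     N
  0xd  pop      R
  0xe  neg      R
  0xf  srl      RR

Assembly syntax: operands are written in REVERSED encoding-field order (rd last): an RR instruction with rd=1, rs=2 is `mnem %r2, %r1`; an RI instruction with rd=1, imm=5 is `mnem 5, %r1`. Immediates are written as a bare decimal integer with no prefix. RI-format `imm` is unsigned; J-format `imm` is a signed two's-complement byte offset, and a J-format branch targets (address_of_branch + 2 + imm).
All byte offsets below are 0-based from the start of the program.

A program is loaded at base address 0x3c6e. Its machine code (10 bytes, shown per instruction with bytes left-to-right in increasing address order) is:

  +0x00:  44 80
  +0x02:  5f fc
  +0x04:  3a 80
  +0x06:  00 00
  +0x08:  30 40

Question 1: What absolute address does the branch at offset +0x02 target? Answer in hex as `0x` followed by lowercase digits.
off 0x02: read 5f fc as big → 0x5ffc
  op=0x5ffc>>12=0x5 ⇒ je (J)
  [11:0] imm=4092 (s12→-4) = -4
  target = base 0x3c6e + off 0x02 + 2 + imm -4 = 0x3c6e

0x3c6e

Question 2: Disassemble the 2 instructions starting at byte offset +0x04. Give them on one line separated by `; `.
@+04  big-endian(3a 80) = 0x3a80
  top 4b → 0x3 → band [RR]
  rd@[11:9]=0x5 ⇒ %r5
  rs@[8:6]=0x2 ⇒ %r2
@+06  big-endian(00 00) = 0x0000
  top 4b → 0x0 → push [R]
  rd@[11:9]=0x0 ⇒ %r0

band %r2, %r5; push %r0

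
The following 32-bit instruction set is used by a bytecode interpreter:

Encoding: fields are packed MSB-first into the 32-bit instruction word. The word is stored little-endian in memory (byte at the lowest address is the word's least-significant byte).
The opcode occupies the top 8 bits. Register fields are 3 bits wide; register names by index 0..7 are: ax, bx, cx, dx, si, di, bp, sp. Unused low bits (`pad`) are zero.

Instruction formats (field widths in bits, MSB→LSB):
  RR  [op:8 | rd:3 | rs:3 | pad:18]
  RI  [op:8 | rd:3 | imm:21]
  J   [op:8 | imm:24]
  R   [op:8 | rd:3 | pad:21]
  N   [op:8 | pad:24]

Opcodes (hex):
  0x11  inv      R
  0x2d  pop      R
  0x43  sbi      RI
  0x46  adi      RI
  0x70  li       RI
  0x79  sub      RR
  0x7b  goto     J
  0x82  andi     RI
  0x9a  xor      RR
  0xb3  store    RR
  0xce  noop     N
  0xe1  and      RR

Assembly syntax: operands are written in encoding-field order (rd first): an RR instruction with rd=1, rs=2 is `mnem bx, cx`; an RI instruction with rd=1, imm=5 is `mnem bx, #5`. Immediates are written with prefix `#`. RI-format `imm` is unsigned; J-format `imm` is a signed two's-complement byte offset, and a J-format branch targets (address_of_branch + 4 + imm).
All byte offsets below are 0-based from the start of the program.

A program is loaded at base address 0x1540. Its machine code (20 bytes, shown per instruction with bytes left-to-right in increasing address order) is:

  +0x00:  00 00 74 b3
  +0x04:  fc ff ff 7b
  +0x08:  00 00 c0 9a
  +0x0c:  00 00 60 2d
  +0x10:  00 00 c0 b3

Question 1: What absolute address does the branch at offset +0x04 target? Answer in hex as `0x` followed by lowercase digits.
+0x04: fc ff ff 7b ⇒ word 0x7bfffffc (little)
  opcode bits[31:24]=0x7b: goto/J
  [23:0] imm=16777212 (s24→-4) = #-4
  target = base 0x1540 + off 0x04 + 4 + imm -4 = 0x1544

0x1544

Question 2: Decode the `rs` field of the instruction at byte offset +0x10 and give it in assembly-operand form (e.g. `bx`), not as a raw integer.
+0x10: 00 00 c0 b3 ⇒ word 0xb3c00000 (little)
  op=0xb3c00000>>24=0xb3 ⇒ store (RR)
  rd: (w>>21)&0x7=0x6 → bp
  rs: (w>>18)&0x7=0x0 → ax

ax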